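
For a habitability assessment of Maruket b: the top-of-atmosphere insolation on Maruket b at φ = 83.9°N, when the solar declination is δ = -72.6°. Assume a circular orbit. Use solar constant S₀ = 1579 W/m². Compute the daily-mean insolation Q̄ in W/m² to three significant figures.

Q̄ ≈ 0.00 W/m²

cos H₀ = −tan(+83.9°) tan(-72.600°) = 29.8590 ≥ 1 ⇒ polar night, H₀ = 0 and Q̄ = 0.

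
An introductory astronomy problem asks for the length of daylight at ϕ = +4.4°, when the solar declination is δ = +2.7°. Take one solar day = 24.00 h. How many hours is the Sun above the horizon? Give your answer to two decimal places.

cos h₀ = −tan ϕ · tan δ = −tan(+4.4°) × tan(+2.700°) = -0.0036, so h₀ = 1.5744 rad = 90.21°.
Daylight = 2h₀/(2π) × 24.00 h = (1.5744/π) × 24.00 = 12.03 h.

12.03 h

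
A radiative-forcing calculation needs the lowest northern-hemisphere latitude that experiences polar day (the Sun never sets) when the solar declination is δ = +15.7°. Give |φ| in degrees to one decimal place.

|φ| = 74.3°

Polar day requires cos H₀ = −tan φ tan δ ≤ −1, i.e. tan φ tan δ ≥ 1.
The boundary is |tan φ| · |tan δ| = 1, so |φ| = 90° − |δ| = 90° − 15.7° = 74.3° in the northern hemisphere.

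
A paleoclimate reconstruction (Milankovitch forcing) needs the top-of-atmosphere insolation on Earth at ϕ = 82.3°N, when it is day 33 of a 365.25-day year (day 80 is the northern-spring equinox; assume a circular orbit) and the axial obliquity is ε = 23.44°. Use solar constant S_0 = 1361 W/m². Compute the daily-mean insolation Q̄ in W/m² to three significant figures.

Q̄ ≈ 0.00 W/m²

Solar longitude: L_s = 360° × (33 − 80)/365.25 = -46.324°, i.e. -46.324° + 360° = 313.676°.
sin δ = sin 23.44° × sin 313.676° = -0.28771, so δ = -16.721°.
cos h₀ = −tan(+82.3°) tan(-16.721°) = 2.2219 ≥ 1 ⇒ polar night, h₀ = 0 and Q̄ = 0.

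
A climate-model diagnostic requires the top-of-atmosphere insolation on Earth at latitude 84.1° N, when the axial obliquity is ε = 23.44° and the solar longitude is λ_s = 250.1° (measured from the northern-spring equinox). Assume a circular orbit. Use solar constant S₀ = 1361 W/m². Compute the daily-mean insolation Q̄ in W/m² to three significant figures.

Solar declination: sin δ = sin ε · sin λ_s = sin 23.44° × sin 250.1° = -0.37404, so δ = -21.965°.
cos H₀ = −tan(+84.1°) tan(-21.965°) = 3.9028 ≥ 1 ⇒ polar night, H₀ = 0 and Q̄ = 0.

Q̄ ≈ 0.00 W/m²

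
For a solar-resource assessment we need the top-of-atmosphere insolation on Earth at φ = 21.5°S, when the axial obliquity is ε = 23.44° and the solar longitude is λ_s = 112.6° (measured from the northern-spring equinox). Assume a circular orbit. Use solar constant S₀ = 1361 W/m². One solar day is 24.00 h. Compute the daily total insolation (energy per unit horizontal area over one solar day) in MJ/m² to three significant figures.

24.9 MJ/m²

Solar declination: sin δ = sin ε · sin λ_s = sin 23.44° × sin 112.6° = 0.36724, so δ = +21.546°.
cos H₀ = −tan(-21.5°) tan(+21.546°) = 0.1555, H₀ = 1.4146 rad.
Bracket: H₀ sin φ sin δ + cos φ cos δ sin H₀ = 1.4146×-0.36650×0.36724 + 0.93042×0.93013×0.98783 = -0.190396 + 0.854879 = 0.664483.
Q̄ = (S₀/π) × [bracket] = (1361/π) × 0.664483 = 287.87 W/m².
Daily total = Q̄ × 24.00 h × 3600 s/h = 287.87 × 24.00 × 3600 / 10⁶ = 24.87 MJ/m².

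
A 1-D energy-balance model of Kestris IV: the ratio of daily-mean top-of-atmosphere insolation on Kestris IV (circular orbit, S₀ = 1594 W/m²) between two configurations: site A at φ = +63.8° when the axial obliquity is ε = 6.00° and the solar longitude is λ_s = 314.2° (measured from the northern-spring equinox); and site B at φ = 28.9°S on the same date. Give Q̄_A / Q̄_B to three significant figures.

Q̄_A / Q̄_B ≈ 0.365

— Configuration A (φ=+63.8°):
Solar declination: sin δ = sin ε · sin λ_s = sin 6.00° × sin 314.2° = -0.07494, so δ = -4.298°.
cos H₀ = −tan(+63.8°) tan(-4.298°) = 0.1527, H₀ = 1.4175 rad.
Bracket: H₀ sin φ sin δ + cos φ cos δ sin H₀ = 1.4175×0.89726×-0.07494 + 0.44151×0.99719×0.98827 = -0.095314 + 0.435105 = 0.339791.
Q̄ = (S₀/π) × [bracket] = (1594/π) × 0.339791 = 172.41 W/m².
— Configuration B (φ=-28.9°):
cos H₀ = −tan(-28.9°) tan(-4.298°) = -0.0415, H₀ = 1.6123 rad.
Bracket: H₀ sin φ sin δ + cos φ cos δ sin H₀ = 1.6123×-0.48328×-0.07494 + 0.87546×0.99719×0.99914 = 0.058393 + 0.872249 = 0.930642.
Q̄ = (S₀/π) × [bracket] = (1594/π) × 0.930642 = 472.19 W/m².
Ratio Q̄_A / Q̄_B = 172.41 / 472.19 = 0.3651.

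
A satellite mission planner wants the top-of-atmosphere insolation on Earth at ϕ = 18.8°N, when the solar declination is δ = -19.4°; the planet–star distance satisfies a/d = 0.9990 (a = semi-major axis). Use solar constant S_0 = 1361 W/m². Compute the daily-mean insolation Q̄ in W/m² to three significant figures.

cos h₀ = −tan(+18.8°) tan(-19.400°) = 0.1199, h₀ = 1.4506 rad.
Bracket: h₀ sin ϕ sin δ + cos ϕ cos δ sin h₀ = 1.4506×0.32227×-0.33216 + 0.94665×0.94322×0.99279 = -0.155280 + 0.886461 = 0.731181.
Inverse-square distance factor (a/d)² = 0.9990² = 0.998001.
Q̄ = (S_0/π) × 0.998001 × [bracket] = (1361/π) × 0.998001 × 0.731181 = 316.1 W/m².

Q̄ ≈ 316 W/m²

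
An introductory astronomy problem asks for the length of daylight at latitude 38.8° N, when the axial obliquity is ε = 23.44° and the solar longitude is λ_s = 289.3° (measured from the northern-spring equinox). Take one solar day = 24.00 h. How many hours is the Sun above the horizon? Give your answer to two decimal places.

Solar declination: sin δ = sin ε · sin λ_s = sin 23.44° × sin 289.3° = -0.37543, so δ = -22.051°.
cos H₀ = −tan φ · tan δ = −tan(+38.8°) × tan(-22.051°) = 0.3257, so H₀ = 1.2391 rad = 70.99°.
Daylight = 2H₀/(2π) × 24.00 h = (1.2391/π) × 24.00 = 9.47 h.

9.47 h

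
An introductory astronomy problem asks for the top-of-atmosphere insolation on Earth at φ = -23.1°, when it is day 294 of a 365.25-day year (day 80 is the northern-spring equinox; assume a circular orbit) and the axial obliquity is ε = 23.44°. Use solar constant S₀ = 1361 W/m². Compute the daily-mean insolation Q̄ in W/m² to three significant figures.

Q̄ ≈ 446 W/m²

Solar longitude: λ_s = 360° × (294 − 80)/365.25 = 210.924°.
sin δ = sin 23.44° × sin 210.924° = -0.20442, so δ = -11.796°.
cos H₀ = −tan(-23.1°) tan(-11.796°) = -0.0891, H₀ = 1.6600 rad.
Bracket: H₀ sin φ sin δ + cos φ cos δ sin H₀ = 1.6600×-0.39234×-0.20442 + 0.91982×0.97888×0.99602 = 0.133136 + 0.896810 = 1.029946.
Q̄ = (S₀/π) × [bracket] = (1361/π) × 1.029946 = 446.2 W/m².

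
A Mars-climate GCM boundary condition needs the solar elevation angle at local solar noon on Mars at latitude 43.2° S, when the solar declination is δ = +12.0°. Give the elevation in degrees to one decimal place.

At local noon the hour angle is zero, so the zenith angle equals |φ − δ| = |-43.2° − (+12.000°)| = 55.200°.
Elevation = 90° − 55.200° = 34.8°.

34.8°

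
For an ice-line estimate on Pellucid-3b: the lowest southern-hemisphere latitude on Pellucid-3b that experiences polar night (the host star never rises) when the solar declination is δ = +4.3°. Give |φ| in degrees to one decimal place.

|φ| = 85.7°

Polar night requires cos H₀ = −tan φ tan δ ≥ 1, i.e. tan φ tan δ ≤ −1.
The boundary is |tan φ| · |tan δ| = 1, so |φ| = 90° − |δ| = 90° − 4.3° = 85.7° in the southern hemisphere.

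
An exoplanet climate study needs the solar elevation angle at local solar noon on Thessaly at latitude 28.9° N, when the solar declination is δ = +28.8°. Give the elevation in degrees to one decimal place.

At local noon the hour angle is zero, so the zenith angle equals |φ − δ| = |+28.9° − (+28.800°)| = 0.100°.
Elevation = 90° − 0.100° = 89.9°.

89.9°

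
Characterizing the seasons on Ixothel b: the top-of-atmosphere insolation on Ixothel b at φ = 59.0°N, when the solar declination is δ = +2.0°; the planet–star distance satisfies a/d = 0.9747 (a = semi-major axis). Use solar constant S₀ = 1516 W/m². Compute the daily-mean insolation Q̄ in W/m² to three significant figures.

Q̄ ≈ 258 W/m²

cos H₀ = −tan(+59.0°) tan(+2.000°) = -0.0581, H₀ = 1.6289 rad.
Bracket: H₀ sin φ sin δ + cos φ cos δ sin H₀ = 1.6289×0.85717×0.03490 + 0.51504×0.99939×0.99831 = 0.048729 + 0.513856 = 0.562585.
Inverse-square distance factor (a/d)² = 0.9747² = 0.950040.
Q̄ = (S₀/π) × 0.950040 × [bracket] = (1516/π) × 0.950040 × 0.562585 = 257.9 W/m².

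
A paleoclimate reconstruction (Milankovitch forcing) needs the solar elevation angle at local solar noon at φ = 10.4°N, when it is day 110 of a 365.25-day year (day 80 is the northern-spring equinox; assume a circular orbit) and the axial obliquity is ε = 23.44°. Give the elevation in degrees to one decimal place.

Solar longitude: λ_s = 360° × (110 − 80)/365.25 = 29.569°.
sin δ = sin 23.44° × sin 29.569° = 0.19630, so δ = +11.320°.
At local noon the hour angle is zero, so the zenith angle equals |φ − δ| = |+10.4° − (+11.320°)| = 0.920°.
Elevation = 90° − 0.920° = 89.1°.

89.1°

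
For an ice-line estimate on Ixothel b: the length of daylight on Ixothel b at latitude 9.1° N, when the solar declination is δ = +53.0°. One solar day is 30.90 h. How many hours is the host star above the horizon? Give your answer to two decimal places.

17.56 h

cos H₀ = −tan φ · tan δ = −tan(+9.1°) × tan(+53.000°) = -0.2126, so H₀ = 1.7850 rad = 102.27°.
Daylight = 2H₀/(2π) × 30.90 h = (1.7850/π) × 30.90 = 17.56 h.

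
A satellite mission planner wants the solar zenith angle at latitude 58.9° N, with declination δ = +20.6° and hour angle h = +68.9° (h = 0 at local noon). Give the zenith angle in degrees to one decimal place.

θ_z = 61.6°

cos θ_z = sin φ sin δ + cos φ cos δ cos h = 0.301270 + 0.174061 = 0.475331.
θ_z = arccos(0.475331) = 61.6°.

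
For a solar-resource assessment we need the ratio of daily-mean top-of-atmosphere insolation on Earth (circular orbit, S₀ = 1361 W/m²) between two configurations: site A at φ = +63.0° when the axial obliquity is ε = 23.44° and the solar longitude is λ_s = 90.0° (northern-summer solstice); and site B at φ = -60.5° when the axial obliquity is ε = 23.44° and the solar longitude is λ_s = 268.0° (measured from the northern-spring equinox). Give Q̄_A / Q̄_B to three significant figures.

— Configuration A (φ=+63.0°):
Solar declination: sin δ = sin ε · sin λ_s = sin 23.44° × sin 90.0° = 0.39779, so δ = +23.440°.
cos H₀ = −tan(+63.0°) tan(+23.440°) = -0.8509, H₀ = 2.5885 rad.
Bracket: H₀ sin φ sin δ + cos φ cos δ sin H₀ = 2.5885×0.89101×0.39779 + 0.45399×0.91748×0.52529 = 0.917455 + 0.218797 = 1.136252.
Q̄ = (S₀/π) × [bracket] = (1361/π) × 1.136252 = 492.25 W/m².
— Configuration B (φ=-60.5°):
Solar declination: sin δ = sin ε · sin λ_s = sin 23.44° × sin 268.0° = -0.39755, so δ = -23.425°.
cos H₀ = −tan(-60.5°) tan(-23.425°) = -0.7658, H₀ = 2.4430 rad.
Bracket: H₀ sin φ sin δ + cos φ cos δ sin H₀ = 2.4430×-0.87036×-0.39755 + 0.49242×0.91758×0.64311 = 0.845306 + 0.290579 = 1.135885.
Q̄ = (S₀/π) × [bracket] = (1361/π) × 1.135885 = 492.09 W/m².
Ratio Q̄_A / Q̄_B = 492.25 / 492.09 = 1.000.

Q̄_A / Q̄_B ≈ 1.00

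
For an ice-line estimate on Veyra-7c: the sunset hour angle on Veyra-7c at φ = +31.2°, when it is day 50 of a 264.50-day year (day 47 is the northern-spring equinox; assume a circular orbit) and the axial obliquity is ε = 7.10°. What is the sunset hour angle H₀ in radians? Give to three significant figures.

Solar longitude: λ_s = 360° × (50 − 47)/264.50 = 4.083°.
sin δ = sin 7.10° × sin 4.083° = 0.00880, so δ = +0.504°.
cos H₀ = −tan φ · tan δ = −tan(+31.2°) × tan(+0.504°) = -0.0053, so H₀ = 1.5761 rad = 90.31°.

H₀ = 1.58 rad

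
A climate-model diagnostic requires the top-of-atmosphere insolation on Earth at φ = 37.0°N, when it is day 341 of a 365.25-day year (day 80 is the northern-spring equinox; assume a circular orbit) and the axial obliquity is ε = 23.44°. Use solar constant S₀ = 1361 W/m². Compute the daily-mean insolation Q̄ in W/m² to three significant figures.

Q̄ ≈ 176 W/m²

Solar longitude: λ_s = 360° × (341 − 80)/365.25 = 257.248°.
sin δ = sin 23.44° × sin 257.248° = -0.38798, so δ = -22.829°.
cos H₀ = −tan(+37.0°) tan(-22.829°) = 0.3172, H₀ = 1.2480 rad.
Bracket: H₀ sin φ sin δ + cos φ cos δ sin H₀ = 1.2480×0.60182×-0.38798 + 0.79864×0.92167×0.94836 = -0.291401 + 0.698071 = 0.406670.
Q̄ = (S₀/π) × [bracket] = (1361/π) × 0.406670 = 176.2 W/m².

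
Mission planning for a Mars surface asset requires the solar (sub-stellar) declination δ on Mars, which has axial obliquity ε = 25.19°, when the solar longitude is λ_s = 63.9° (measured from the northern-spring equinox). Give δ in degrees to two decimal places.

δ = +22.47°

sin δ = sin ε · sin λ_s = sin 25.19° × sin 63.9° = 0.382220.
δ = arcsin(0.382220) = +22.47°.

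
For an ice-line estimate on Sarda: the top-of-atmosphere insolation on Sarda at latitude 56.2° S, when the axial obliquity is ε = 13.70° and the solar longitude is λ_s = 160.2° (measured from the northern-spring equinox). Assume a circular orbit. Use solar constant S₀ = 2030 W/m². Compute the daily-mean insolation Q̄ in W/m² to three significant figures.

Solar declination: sin δ = sin ε · sin λ_s = sin 13.70° × sin 160.2° = 0.08023, so δ = +4.602°.
cos H₀ = −tan(-56.2°) tan(+4.602°) = 0.1202, H₀ = 1.4503 rad.
Bracket: H₀ sin φ sin δ + cos φ cos δ sin H₀ = 1.4503×-0.83098×0.08023 + 0.55630×0.99678×0.99275 = -0.096691 + 0.550489 = 0.453798.
Q̄ = (S₀/π) × [bracket] = (2030/π) × 0.453798 = 293.2 W/m².

Q̄ ≈ 293 W/m²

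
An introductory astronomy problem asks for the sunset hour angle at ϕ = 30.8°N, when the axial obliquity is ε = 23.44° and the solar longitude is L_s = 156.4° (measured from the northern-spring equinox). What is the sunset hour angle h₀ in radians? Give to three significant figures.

Solar declination: sin δ = sin ε · sin L_s = sin 23.44° × sin 156.4° = 0.15925, so δ = +9.164°.
cos h₀ = −tan ϕ · tan δ = −tan(+30.8°) × tan(+9.164°) = -0.0962, so h₀ = 1.6671 rad = 95.52°.

h₀ = 1.67 rad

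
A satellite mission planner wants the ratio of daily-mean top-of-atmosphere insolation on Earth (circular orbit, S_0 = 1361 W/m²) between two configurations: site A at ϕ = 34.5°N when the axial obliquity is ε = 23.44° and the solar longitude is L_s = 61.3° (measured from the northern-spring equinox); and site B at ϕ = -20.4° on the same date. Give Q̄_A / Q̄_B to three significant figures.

Q̄_A / Q̄_B ≈ 1.59

— Configuration A (ϕ=+34.5°):
Solar declination: sin δ = sin ε · sin L_s = sin 23.44° × sin 61.3° = 0.34892, so δ = +20.421°.
cos h₀ = −tan(+34.5°) tan(+20.421°) = -0.2559, h₀ = 1.8296 rad.
Bracket: h₀ sin ϕ sin δ + cos ϕ cos δ sin h₀ = 1.8296×0.56641×0.34892 + 0.82413×0.93715×0.96671 = 0.361587 + 0.746622 = 1.108209.
Q̄ = (S_0/π) × [bracket] = (1361/π) × 1.108209 = 480.10 W/m².
— Configuration B (ϕ=-20.4°):
cos h₀ = −tan(-20.4°) tan(+20.421°) = 0.1385, h₀ = 1.4319 rad.
Bracket: h₀ sin ϕ sin δ + cos ϕ cos δ sin h₀ = 1.4319×-0.34857×0.34892 + 0.93728×0.93715×0.99037 = -0.174152 + 0.869913 = 0.695761.
Q̄ = (S_0/π) × [bracket] = (1361/π) × 0.695761 = 301.42 W/m².
Ratio Q̄_A / Q̄_B = 480.10 / 301.42 = 1.593.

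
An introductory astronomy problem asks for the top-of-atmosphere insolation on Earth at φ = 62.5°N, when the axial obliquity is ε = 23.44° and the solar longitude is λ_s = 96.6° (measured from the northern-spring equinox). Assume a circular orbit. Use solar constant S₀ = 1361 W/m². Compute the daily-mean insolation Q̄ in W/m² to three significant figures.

Solar declination: sin δ = sin ε · sin λ_s = sin 23.44° × sin 96.6° = 0.39515, so δ = +23.275°.
cos H₀ = −tan(+62.5°) tan(+23.275°) = -0.8263, H₀ = 2.5434 rad.
Bracket: H₀ sin φ sin δ + cos φ cos δ sin H₀ = 2.5434×0.88701×0.39515 + 0.46175×0.91862×0.56318 = 0.891467 + 0.238886 = 1.130353.
Q̄ = (S₀/π) × [bracket] = (1361/π) × 1.130353 = 489.7 W/m².

Q̄ ≈ 490 W/m²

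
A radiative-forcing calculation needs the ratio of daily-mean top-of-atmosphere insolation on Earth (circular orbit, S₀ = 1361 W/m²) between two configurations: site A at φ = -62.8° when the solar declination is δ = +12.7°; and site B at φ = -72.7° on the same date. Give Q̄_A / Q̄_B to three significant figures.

Q̄_A / Q̄_B ≈ 4.52

— Configuration A (φ=-62.8°):
cos H₀ = −tan(-62.8°) tan(+12.700°) = 0.4385, H₀ = 1.1169 rad.
Bracket: H₀ sin φ sin δ + cos φ cos δ sin H₀ = 1.1169×-0.88942×0.21985 + 0.45710×0.97553×0.89873 = -0.218397 + 0.400757 = 0.182360.
Q̄ = (S₀/π) × [bracket] = (1361/π) × 0.182360 = 79.002 W/m².
— Configuration B (φ=-72.7°):
cos H₀ = −tan(-72.7°) tan(+12.700°) = 0.7235, H₀ = 0.7619 rad.
Bracket: H₀ sin φ sin δ + cos φ cos δ sin H₀ = 0.7619×-0.95476×0.21985 + 0.29737×0.97553×0.69028 = -0.159926 + 0.200246 = 0.040320.
Q̄ = (S₀/π) × [bracket] = (1361/π) × 0.040320 = 17.467 W/m².
Ratio Q̄_A / Q̄_B = 79.002 / 17.467 = 4.523.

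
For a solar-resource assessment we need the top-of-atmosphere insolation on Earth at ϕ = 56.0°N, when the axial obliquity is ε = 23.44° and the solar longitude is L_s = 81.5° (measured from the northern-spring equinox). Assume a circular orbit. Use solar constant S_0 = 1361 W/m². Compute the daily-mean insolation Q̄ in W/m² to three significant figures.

Solar declination: sin δ = sin ε · sin L_s = sin 23.44° × sin 81.5° = 0.39342, so δ = +23.167°.
cos h₀ = −tan(+56.0°) tan(+23.167°) = -0.6344, h₀ = 2.2581 rad.
Bracket: h₀ sin ϕ sin δ + cos ϕ cos δ sin h₀ = 2.2581×0.82904×0.39342 + 0.55919×0.91936×0.77298 = 0.736504 + 0.397387 = 1.133891.
Q̄ = (S_0/π) × [bracket] = (1361/π) × 1.133891 = 491.2 W/m².

Q̄ ≈ 491 W/m²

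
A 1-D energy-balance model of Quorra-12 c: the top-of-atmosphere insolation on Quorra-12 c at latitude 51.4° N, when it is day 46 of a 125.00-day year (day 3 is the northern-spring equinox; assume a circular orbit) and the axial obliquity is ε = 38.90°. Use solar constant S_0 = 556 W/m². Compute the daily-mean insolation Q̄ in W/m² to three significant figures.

Q̄ ≈ 237 W/m²

Solar longitude: L_s = 360° × (46 − 3)/125.00 = 123.840°.
sin δ = sin 38.90° × sin 123.840° = 0.52158, so δ = +31.439°.
cos h₀ = −tan(+51.4°) tan(+31.439°) = -0.7658, h₀ = 2.4431 rad.
Bracket: h₀ sin ϕ sin δ + cos ϕ cos δ sin h₀ = 2.4431×0.78152×0.52158 + 0.62388×0.85320×0.64308 = 0.995869 + 0.342308 = 1.338177.
Q̄ = (S_0/π) × [bracket] = (556/π) × 1.338177 = 236.8 W/m².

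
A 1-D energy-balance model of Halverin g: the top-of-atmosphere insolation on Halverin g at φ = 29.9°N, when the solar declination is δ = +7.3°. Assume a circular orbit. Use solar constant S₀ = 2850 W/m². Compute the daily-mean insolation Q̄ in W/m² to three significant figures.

cos H₀ = −tan(+29.9°) tan(+7.300°) = -0.0737, H₀ = 1.6445 rad.
Bracket: H₀ sin φ sin δ + cos φ cos δ sin H₀ = 1.6445×0.49849×0.12706 + 0.86690×0.99189×0.99728 = 0.104160 + 0.857531 = 0.961691.
Q̄ = (S₀/π) × [bracket] = (2850/π) × 0.961691 = 872.4 W/m².

Q̄ ≈ 872 W/m²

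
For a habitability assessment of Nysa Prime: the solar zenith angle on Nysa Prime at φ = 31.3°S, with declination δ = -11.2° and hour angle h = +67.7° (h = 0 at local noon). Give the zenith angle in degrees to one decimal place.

cos θ_z = sin φ sin δ + cos φ cos δ cos h = 0.100908 + 0.318055 = 0.418963.
θ_z = arccos(0.418963) = 65.2°.

θ_z = 65.2°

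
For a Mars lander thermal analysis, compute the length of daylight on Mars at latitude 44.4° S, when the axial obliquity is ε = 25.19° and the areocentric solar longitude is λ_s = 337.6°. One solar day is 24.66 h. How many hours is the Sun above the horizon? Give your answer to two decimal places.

13.60 h

sin δ = sin 25.19° × sin 337.6° = -0.16219, so δ = -9.334°.
cos H₀ = −tan φ · tan δ = −tan(-44.4°) × tan(-9.334°) = -0.1610, so H₀ = 1.7325 rad = 99.26°.
Daylight = 2H₀/(2π) × 24.66 h = (1.7325/π) × 24.66 = 13.60 h.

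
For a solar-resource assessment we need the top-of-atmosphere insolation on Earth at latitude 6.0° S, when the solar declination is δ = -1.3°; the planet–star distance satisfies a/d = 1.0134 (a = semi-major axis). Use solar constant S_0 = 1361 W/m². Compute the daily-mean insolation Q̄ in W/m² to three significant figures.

cos h₀ = −tan(-6.0°) tan(-1.300°) = -0.0024, h₀ = 1.5732 rad.
Bracket: h₀ sin ϕ sin δ + cos ϕ cos δ sin h₀ = 1.5732×-0.10453×-0.02269 + 0.99452×0.99974×1.00000 = 0.003731 + 0.994261 = 0.997992.
Inverse-square distance factor (a/d)² = 1.0134² = 1.026980.
Q̄ = (S_0/π) × 1.026980 × [bracket] = (1361/π) × 1.026980 × 0.997992 = 444.0 W/m².

Q̄ ≈ 444 W/m²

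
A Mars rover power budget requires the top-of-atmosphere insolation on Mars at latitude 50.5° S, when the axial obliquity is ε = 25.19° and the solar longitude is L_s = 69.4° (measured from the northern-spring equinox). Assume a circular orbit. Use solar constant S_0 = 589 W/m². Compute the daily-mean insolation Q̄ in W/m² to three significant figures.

Q̄ ≈ 34.4 W/m²

Solar declination: sin δ = sin ε · sin L_s = sin 25.19° × sin 69.4° = 0.39841, so δ = +23.479°.
cos h₀ = −tan(-50.5°) tan(+23.479°) = 0.5269, h₀ = 1.0158 rad.
Bracket: h₀ sin ϕ sin δ + cos ϕ cos δ sin h₀ = 1.0158×-0.77162×0.39841 + 0.63608×0.91721×0.84991 = -0.312278 + 0.495854 = 0.183576.
Q̄ = (S_0/π) × [bracket] = (589/π) × 0.183576 = 34.42 W/m².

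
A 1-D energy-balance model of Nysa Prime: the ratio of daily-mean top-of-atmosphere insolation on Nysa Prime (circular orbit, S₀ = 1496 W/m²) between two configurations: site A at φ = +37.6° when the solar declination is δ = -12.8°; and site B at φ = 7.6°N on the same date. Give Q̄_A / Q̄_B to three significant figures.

— Configuration A (φ=+37.6°):
cos H₀ = −tan(+37.6°) tan(-12.800°) = 0.1750, H₀ = 1.3949 rad.
Bracket: H₀ sin φ sin δ + cos φ cos δ sin H₀ = 1.3949×0.61015×-0.22155 + 0.79229×0.97515×0.98457 = -0.188561 + 0.760680 = 0.572119.
Q̄ = (S₀/π) × [bracket] = (1496/π) × 0.572119 = 272.44 W/m².
— Configuration B (φ=+7.6°):
cos H₀ = −tan(+7.6°) tan(-12.800°) = 0.0303, H₀ = 1.5405 rad.
Bracket: H₀ sin φ sin δ + cos φ cos δ sin H₀ = 1.5405×0.13226×-0.22155 + 0.99122×0.97515×0.99954 = -0.045140 + 0.966144 = 0.921004.
Q̄ = (S₀/π) × [bracket] = (1496/π) × 0.921004 = 438.57 W/m².
Ratio Q̄_A / Q̄_B = 272.44 / 438.57 = 0.6212.

Q̄_A / Q̄_B ≈ 0.621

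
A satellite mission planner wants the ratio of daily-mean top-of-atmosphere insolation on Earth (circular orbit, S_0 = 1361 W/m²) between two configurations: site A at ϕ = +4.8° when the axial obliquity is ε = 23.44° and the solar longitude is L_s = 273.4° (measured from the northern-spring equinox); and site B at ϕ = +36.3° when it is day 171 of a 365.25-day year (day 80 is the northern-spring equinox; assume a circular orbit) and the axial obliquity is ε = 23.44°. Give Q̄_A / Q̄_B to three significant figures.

— Configuration A (ϕ=+4.8°):
Solar declination: sin δ = sin ε · sin L_s = sin 23.44° × sin 273.4° = -0.39709, so δ = -23.396°.
cos h₀ = −tan(+4.8°) tan(-23.396°) = 0.0363, h₀ = 1.5345 rad.
Bracket: h₀ sin ϕ sin δ + cos ϕ cos δ sin h₀ = 1.5345×0.08368×-0.39709 + 0.99649×0.91778×0.99934 = -0.050989 + 0.913955 = 0.862966.
Q̄ = (S_0/π) × [bracket] = (1361/π) × 0.862966 = 373.85 W/m².
— Configuration B (ϕ=+36.3°):
Solar longitude: L_s = 360° × (171 − 80)/365.25 = 89.692°.
sin δ = sin 23.44° × sin 89.692° = 0.39778, so δ = +23.440°.
cos h₀ = −tan(+36.3°) tan(+23.440°) = -0.3185, h₀ = 1.8949 rad.
Bracket: h₀ sin ϕ sin δ + cos ϕ cos δ sin h₀ = 1.8949×0.59201×0.39778 + 0.80593×0.91748×0.94793 = 0.446230 + 0.700923 = 1.147153.
Q̄ = (S_0/π) × [bracket] = (1361/π) × 1.147153 = 496.97 W/m².
Ratio Q̄_A / Q̄_B = 373.85 / 496.97 = 0.7523.

Q̄_A / Q̄_B ≈ 0.752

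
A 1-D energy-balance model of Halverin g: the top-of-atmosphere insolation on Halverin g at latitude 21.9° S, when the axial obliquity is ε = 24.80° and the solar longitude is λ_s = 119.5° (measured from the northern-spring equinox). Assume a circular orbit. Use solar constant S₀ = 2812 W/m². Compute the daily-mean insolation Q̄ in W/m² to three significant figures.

Q̄ ≈ 591 W/m²

Solar declination: sin δ = sin ε · sin λ_s = sin 24.80° × sin 119.5° = 0.36507, so δ = +21.412°.
cos H₀ = −tan(-21.9°) tan(+21.412°) = 0.1576, H₀ = 1.4125 rad.
Bracket: H₀ sin φ sin δ + cos φ cos δ sin H₀ = 1.4125×-0.37299×0.36507 + 0.92784×0.93098×0.98750 = -0.192337 + 0.853003 = 0.660666.
Q̄ = (S₀/π) × [bracket] = (2812/π) × 0.660666 = 591.4 W/m².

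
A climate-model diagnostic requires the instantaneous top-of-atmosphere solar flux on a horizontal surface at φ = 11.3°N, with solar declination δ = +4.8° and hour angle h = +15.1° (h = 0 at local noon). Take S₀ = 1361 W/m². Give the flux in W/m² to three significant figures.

1.31e+03 W/m²

cos θ_z = sin φ sin δ + cos φ cos δ cos h = 0.016396 + 0.943436 = 0.959832.
Flux = S₀ · cos θ_z = 1361 × 0.959832 = 1306 W/m².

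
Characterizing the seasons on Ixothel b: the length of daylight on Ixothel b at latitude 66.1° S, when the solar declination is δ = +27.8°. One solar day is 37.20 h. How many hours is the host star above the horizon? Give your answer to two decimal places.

0.00 h

cos h₀ = −tan ϕ · tan δ = 1.1898 ≥ 1, so the host star never rises (polar night) and h₀ = 0.
Daylight = 2h₀/(2π) × 37.20 h = (0.0000/π) × 37.20 = 0.00 h.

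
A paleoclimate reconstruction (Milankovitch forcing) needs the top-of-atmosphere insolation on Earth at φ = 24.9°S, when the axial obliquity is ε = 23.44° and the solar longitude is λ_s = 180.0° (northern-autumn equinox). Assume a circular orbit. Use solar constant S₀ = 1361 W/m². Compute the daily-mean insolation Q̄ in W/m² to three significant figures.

Q̄ ≈ 393 W/m²

Solar declination: sin δ = sin ε · sin λ_s = sin 23.44° × sin 180.0° = 0.00000, so δ = +0.000°.
cos H₀ = −tan(-24.9°) tan(+0.000°) = 0.0000, H₀ = 1.5708 rad.
Bracket: H₀ sin φ sin δ + cos φ cos δ sin H₀ = 1.5708×-0.42104×0.00000 + 0.90704×1.00000×1.00000 = -0.000000 + 0.907040 = 0.907040.
Q̄ = (S₀/π) × [bracket] = (1361/π) × 0.907040 = 392.9 W/m².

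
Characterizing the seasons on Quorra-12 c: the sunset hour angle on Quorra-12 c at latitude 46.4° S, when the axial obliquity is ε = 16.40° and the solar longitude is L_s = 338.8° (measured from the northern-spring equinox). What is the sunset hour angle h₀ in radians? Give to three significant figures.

Solar declination: sin δ = sin ε · sin L_s = sin 16.40° × sin 338.8° = -0.10210, so δ = -5.860°.
cos h₀ = −tan ϕ · tan δ = −tan(-46.4°) × tan(-5.860°) = -0.1078, so h₀ = 1.6788 rad = 96.19°.

h₀ = 1.68 rad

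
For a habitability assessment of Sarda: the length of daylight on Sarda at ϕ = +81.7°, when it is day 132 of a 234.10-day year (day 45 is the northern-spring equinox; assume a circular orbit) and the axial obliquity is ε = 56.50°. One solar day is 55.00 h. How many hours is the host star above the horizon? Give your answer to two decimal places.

Solar longitude: L_s = 360° × (132 − 45)/234.10 = 133.789°.
sin δ = sin 56.50° × sin 133.789° = 0.60198, so δ = +37.012°.
Sunrise equation: cos h₀ = −tan ϕ · tan δ = -5.1676 ≤ −1, so the host star never sets (polar day) and h₀ = π.
Daylight = 2h₀/(2π) × 55.00 h = (3.1416/π) × 55.00 = 55.00 h.

55.00 h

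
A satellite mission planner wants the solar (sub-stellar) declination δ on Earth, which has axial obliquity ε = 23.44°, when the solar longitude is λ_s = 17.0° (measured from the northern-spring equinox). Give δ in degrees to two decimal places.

δ = +6.68°

sin δ = sin ε · sin λ_s = sin 23.44° × sin 17.0° = 0.116302.
δ = arcsin(0.116302) = +6.68°.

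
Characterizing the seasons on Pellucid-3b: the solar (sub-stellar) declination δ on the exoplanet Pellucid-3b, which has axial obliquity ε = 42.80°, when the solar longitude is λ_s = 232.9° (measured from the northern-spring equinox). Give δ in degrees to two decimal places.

sin δ = sin ε · sin λ_s = sin 42.80° × sin 232.9° = -0.541911.
δ = arcsin(-0.541911) = -32.81°.

δ = -32.81°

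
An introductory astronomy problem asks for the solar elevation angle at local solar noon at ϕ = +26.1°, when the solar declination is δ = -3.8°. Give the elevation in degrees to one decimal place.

60.1°

At local noon the hour angle is zero, so the zenith angle equals |ϕ − δ| = |+26.1° − (-3.800°)| = 29.900°.
Elevation = 90° − 29.900° = 60.1°.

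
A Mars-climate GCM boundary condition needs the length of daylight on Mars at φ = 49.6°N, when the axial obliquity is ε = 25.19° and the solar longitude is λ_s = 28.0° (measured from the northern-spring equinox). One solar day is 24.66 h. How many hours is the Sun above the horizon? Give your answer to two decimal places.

14.23 h

Solar declination: sin δ = sin ε · sin λ_s = sin 25.19° × sin 28.0° = 0.19982, so δ = +11.526°.
cos H₀ = −tan φ · tan δ = −tan(+49.6°) × tan(+11.526°) = -0.2396, so H₀ = 1.8128 rad = 103.86°.
Daylight = 2H₀/(2π) × 24.66 h = (1.8128/π) × 24.66 = 14.23 h.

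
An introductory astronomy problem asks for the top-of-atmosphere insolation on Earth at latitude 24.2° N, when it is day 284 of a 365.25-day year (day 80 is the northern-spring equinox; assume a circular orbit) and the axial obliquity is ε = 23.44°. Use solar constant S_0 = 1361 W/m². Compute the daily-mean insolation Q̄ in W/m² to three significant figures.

Q̄ ≈ 352 W/m²

Solar longitude: L_s = 360° × (284 − 80)/365.25 = 201.068°.
sin δ = sin 23.44° × sin 201.068° = -0.14299, so δ = -8.221°.
cos h₀ = −tan(+24.2°) tan(-8.221°) = 0.0649, h₀ = 1.5058 rad.
Bracket: h₀ sin ϕ sin δ + cos ϕ cos δ sin h₀ = 1.5058×0.40992×-0.14299 + 0.91212×0.98972×0.99789 = -0.088262 + 0.900839 = 0.812577.
Q̄ = (S_0/π) × [bracket] = (1361/π) × 0.812577 = 352.0 W/m².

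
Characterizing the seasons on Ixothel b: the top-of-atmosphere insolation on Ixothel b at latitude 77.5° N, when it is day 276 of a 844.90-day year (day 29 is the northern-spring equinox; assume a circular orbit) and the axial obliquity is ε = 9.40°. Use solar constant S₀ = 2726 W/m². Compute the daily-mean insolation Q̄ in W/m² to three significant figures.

Solar longitude: λ_s = 360° × (276 − 29)/844.90 = 105.243°.
sin δ = sin 9.40° × sin 105.243° = 0.15758, so δ = +9.066°.
cos H₀ = −tan(+77.5°) tan(+9.066°) = -0.7198, H₀ = 2.3743 rad.
Bracket: H₀ sin φ sin δ + cos φ cos δ sin H₀ = 2.3743×0.97630×0.15758 + 0.21644×0.98751×0.69419 = 0.365275 + 0.148374 = 0.513649.
Q̄ = (S₀/π) × [bracket] = (2726/π) × 0.513649 = 445.7 W/m².

Q̄ ≈ 446 W/m²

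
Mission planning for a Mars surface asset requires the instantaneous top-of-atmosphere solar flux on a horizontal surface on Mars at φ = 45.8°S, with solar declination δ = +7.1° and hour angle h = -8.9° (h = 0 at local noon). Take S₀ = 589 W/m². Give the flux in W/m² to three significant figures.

cos θ_z = sin φ sin δ + cos φ cos δ cos h = -0.088611 + 0.683490 = 0.594879.
Flux = S₀ · cos θ_z = 589 × 0.594879 = 350.4 W/m².

350 W/m²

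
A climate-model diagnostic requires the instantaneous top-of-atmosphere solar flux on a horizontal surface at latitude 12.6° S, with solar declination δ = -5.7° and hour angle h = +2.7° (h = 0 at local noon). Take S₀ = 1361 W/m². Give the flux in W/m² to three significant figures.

1.35e+03 W/m²

cos θ_z = sin φ sin δ + cos φ cos δ cos h = 0.021666 + 0.970013 = 0.991679.
Flux = S₀ · cos θ_z = 1361 × 0.991679 = 1350 W/m².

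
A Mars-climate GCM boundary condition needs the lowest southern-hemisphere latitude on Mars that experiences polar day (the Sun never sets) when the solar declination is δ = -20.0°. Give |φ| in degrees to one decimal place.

|φ| = 70.0°

Polar day requires cos H₀ = −tan φ tan δ ≤ −1, i.e. tan φ tan δ ≥ 1.
The boundary is |tan φ| · |tan δ| = 1, so |φ| = 90° − |δ| = 90° − 20.0° = 70.0° in the southern hemisphere.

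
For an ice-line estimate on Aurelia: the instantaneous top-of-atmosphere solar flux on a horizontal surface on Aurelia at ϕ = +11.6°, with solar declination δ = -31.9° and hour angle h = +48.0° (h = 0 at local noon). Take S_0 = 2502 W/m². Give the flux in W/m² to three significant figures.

cos θ_z = sin ϕ sin δ + cos ϕ cos δ cos h = -0.106257 + 0.556470 = 0.450213.
Flux = S_0 · cos θ_z = 2502 × 0.450213 = 1126 W/m².

1.13e+03 W/m²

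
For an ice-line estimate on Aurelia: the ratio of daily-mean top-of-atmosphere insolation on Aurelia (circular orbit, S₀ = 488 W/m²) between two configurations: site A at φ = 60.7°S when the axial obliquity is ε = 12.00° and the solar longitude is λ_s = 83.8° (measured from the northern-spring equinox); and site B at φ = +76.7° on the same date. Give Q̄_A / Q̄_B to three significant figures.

— Configuration A (φ=-60.7°):
Solar declination: sin δ = sin ε · sin λ_s = sin 12.00° × sin 83.8° = 0.20670, so δ = +11.929°.
cos H₀ = −tan(-60.7°) tan(+11.929°) = 0.3765, H₀ = 1.1848 rad.
Bracket: H₀ sin φ sin δ + cos φ cos δ sin H₀ = 1.1848×-0.87207×0.20670 + 0.48938×0.97841×0.92643 = -0.213568 + 0.443588 = 0.230020.
Q̄ = (S₀/π) × [bracket] = (488/π) × 0.230020 = 35.730 W/m².
— Configuration B (φ=+76.7°):
cos H₀ = −tan(+76.7°) tan(+11.929°) = -0.8937, H₀ = 2.6763 rad.
Bracket: H₀ sin φ sin δ + cos φ cos δ sin H₀ = 2.6763×0.97318×0.20670 + 0.23005×0.97841×0.44870 = 0.538355 + 0.100995 = 0.639350.
Q̄ = (S₀/π) × [bracket] = (488/π) × 0.639350 = 99.314 W/m².
Ratio Q̄_A / Q̄_B = 35.730 / 99.314 = 0.3598.

Q̄_A / Q̄_B ≈ 0.360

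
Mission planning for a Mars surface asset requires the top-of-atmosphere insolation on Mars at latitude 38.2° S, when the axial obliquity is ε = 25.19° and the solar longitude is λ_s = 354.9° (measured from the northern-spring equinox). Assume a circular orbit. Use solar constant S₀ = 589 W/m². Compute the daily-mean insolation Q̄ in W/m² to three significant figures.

Solar declination: sin δ = sin ε · sin λ_s = sin 25.19° × sin 354.9° = -0.03784, so δ = -2.168°.
cos H₀ = −tan(-38.2°) tan(-2.168°) = -0.0298, H₀ = 1.6006 rad.
Bracket: H₀ sin φ sin δ + cos φ cos δ sin H₀ = 1.6006×-0.61841×-0.03784 + 0.78586×0.99928×0.99956 = 0.037455 + 0.784949 = 0.822404.
Q̄ = (S₀/π) × [bracket] = (589/π) × 0.822404 = 154.2 W/m².

Q̄ ≈ 154 W/m²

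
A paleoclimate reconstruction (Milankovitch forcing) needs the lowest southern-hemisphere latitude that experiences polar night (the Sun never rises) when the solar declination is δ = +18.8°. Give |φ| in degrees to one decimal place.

|φ| = 71.2°

Polar night requires cos H₀ = −tan φ tan δ ≥ 1, i.e. tan φ tan δ ≤ −1.
The boundary is |tan φ| · |tan δ| = 1, so |φ| = 90° − |δ| = 90° − 18.8° = 71.2° in the southern hemisphere.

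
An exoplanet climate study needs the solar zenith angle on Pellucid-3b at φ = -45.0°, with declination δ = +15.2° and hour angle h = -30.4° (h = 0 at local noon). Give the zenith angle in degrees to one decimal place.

θ_z = 66.2°

cos θ_z = sin φ sin δ + cos φ cos δ cos h = -0.185396 + 0.588553 = 0.403157.
θ_z = arccos(0.403157) = 66.2°.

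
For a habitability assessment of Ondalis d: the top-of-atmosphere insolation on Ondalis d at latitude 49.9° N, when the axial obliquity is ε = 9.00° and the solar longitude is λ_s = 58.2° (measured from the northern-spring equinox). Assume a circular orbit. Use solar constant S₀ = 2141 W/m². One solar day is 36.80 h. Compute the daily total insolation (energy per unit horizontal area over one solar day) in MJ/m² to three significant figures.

72.8 MJ/m²

Solar declination: sin δ = sin ε · sin λ_s = sin 9.00° × sin 58.2° = 0.13295, so δ = +7.640°.
cos H₀ = −tan(+49.9°) tan(+7.640°) = -0.1593, H₀ = 1.7308 rad.
Bracket: H₀ sin φ sin δ + cos φ cos δ sin H₀ = 1.7308×0.76492×0.13295 + 0.64412×0.99112×0.98723 = 0.176016 + 0.630248 = 0.806264.
Q̄ = (S₀/π) × [bracket] = (2141/π) × 0.806264 = 549.47 W/m².
Daily total = Q̄ × 36.80 h × 3600 s/h = 549.47 × 36.80 × 3600 / 10⁶ = 72.79 MJ/m².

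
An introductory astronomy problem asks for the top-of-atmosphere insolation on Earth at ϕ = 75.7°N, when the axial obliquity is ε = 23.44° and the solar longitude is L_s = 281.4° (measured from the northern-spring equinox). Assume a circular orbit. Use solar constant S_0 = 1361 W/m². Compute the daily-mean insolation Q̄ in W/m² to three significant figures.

Solar declination: sin δ = sin ε · sin L_s = sin 23.44° × sin 281.4° = -0.38994, so δ = -22.951°.
cos h₀ = −tan(+75.7°) tan(-22.951°) = 1.6613 ≥ 1 ⇒ polar night, h₀ = 0 and Q̄ = 0.

Q̄ ≈ 0.00 W/m²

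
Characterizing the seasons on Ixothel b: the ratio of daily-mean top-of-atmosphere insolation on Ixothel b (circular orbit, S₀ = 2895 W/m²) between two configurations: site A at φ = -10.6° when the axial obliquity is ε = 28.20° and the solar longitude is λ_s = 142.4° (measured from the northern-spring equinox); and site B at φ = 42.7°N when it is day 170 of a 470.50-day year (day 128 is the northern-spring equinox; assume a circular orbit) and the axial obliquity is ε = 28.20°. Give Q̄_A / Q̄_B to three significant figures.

Q̄_A / Q̄_B ≈ 0.860

— Configuration A (φ=-10.6°):
Solar declination: sin δ = sin ε · sin λ_s = sin 28.20° × sin 142.4° = 0.28832, so δ = +16.758°.
cos H₀ = −tan(-10.6°) tan(+16.758°) = 0.0564, H₀ = 1.5144 rad.
Bracket: H₀ sin φ sin δ + cos φ cos δ sin H₀ = 1.5144×-0.18395×0.28832 + 0.98294×0.95753×0.99841 = -0.080318 + 0.939698 = 0.859380.
Q̄ = (S₀/π) × [bracket] = (2895/π) × 0.859380 = 791.92 W/m².
— Configuration B (φ=+42.7°):
Solar longitude: λ_s = 360° × (170 − 128)/470.50 = 32.136°.
sin δ = sin 28.20° × sin 32.136° = 0.25136, so δ = +14.558°.
cos H₀ = −tan(+42.7°) tan(+14.558°) = -0.2396, H₀ = 1.8128 rad.
Bracket: H₀ sin φ sin δ + cos φ cos δ sin H₀ = 1.8128×0.67816×0.25136 + 0.73491×0.96789×0.97086 = 0.309014 + 0.690584 = 0.999598.
Q̄ = (S₀/π) × [bracket] = (2895/π) × 0.999598 = 921.14 W/m².
Ratio Q̄_A / Q̄_B = 791.92 / 921.14 = 0.8597.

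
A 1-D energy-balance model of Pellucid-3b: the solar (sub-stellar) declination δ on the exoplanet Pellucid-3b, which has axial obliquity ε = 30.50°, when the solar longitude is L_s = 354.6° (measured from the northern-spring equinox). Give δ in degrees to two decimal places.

δ = -2.74°

sin δ = sin ε · sin L_s = sin 30.50° × sin 354.6° = -0.047764.
δ = arcsin(-0.047764) = -2.74°.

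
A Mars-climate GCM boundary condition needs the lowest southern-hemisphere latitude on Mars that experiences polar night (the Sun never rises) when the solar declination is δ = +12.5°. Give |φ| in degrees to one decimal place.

|φ| = 77.5°

Polar night requires cos H₀ = −tan φ tan δ ≥ 1, i.e. tan φ tan δ ≤ −1.
The boundary is |tan φ| · |tan δ| = 1, so |φ| = 90° − |δ| = 90° − 12.5° = 77.5° in the southern hemisphere.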